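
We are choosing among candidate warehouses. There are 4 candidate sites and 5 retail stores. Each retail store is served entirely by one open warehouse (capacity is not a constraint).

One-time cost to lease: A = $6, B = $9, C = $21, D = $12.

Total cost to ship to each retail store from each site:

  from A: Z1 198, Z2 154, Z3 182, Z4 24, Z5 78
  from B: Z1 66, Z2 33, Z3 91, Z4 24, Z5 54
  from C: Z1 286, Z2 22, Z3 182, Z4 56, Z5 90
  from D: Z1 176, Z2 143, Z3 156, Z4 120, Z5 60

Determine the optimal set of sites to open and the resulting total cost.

For any fixed open set, each retail store goes to its cheapest open site; total = fixed + service.
{B}: Z1→B 66, Z2→B 33, Z3→B 91, Z4→B 24, Z5→B 54. Service 268; fixed 9; total 277.
{A, B}: Z1→B 66, Z2→B 33, Z3→B 91, Z4→A 24, Z5→B 54. Service 268; fixed 15; total 283.
{B, C}: Z1→B 66, Z2→C 22, Z3→B 91, Z4→B 24, Z5→B 54. Service 257; fixed 30; total 287.
{A, B, C, D}: service 257 + fixed 48 = 305
No other subset beats 277.

Open B only; minimum total cost 277.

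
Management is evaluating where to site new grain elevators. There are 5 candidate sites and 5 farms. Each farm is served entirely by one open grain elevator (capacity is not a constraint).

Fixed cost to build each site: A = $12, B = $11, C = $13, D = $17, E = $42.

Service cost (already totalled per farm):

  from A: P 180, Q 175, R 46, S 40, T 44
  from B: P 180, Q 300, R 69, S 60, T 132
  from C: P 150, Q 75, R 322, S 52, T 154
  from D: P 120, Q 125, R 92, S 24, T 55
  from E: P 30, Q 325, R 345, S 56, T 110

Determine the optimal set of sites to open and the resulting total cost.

Open A, C and E; minimum total cost 302.

For any fixed open set, each farm goes to its cheapest open site; total = fixed + service.
{A, C, E}: P→E 30, Q→C 75, R→A 46, S→A 40, T→A 44. Service 235; fixed 67; total 302.
{A, C, D, E}: service 219 + fixed 84 = 303
{A, B, C, E}: P→E 30, Q→C 75, R→A 46, S→A 40, T→A 44. Service 235; fixed 78; total 313.
{A, B, C, D, E}: P→E 30, Q→C 75, R→A 46, S→D 24, T→A 44. Service 219; fixed 95; total 314.
No other subset beats 302.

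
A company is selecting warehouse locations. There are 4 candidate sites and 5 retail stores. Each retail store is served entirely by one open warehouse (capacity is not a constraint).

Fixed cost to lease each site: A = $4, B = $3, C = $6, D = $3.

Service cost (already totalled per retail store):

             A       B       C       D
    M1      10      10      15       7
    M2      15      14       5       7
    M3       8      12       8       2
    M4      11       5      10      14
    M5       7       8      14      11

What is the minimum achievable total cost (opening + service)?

Minimum total cost: 35

For any fixed open set, each retail store goes to its cheapest open site; total = fixed + service.
{B, D}: M1→D 7, M2→D 7, M3→D 2, M4→B 5, M5→B 8. Service 29; fixed 6; total 35.
{A, B, D}: service 28 + fixed 10 = 38
{B, C, D}: service 27 + fixed 12 = 39
{A, B, C, D}: service 26 + fixed 16 = 42
No other subset beats 35.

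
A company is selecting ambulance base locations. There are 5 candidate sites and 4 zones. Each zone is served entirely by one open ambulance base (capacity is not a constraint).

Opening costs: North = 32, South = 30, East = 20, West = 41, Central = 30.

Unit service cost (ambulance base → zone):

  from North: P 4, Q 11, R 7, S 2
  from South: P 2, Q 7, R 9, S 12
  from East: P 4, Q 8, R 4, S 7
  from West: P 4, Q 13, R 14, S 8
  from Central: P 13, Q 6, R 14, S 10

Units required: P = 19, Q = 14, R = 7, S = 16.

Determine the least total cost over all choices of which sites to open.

Minimum total cost: 278

For any fixed open set, each zone goes to its cheapest open site; total = fixed + service.
{North, South, East}: P→South 2·19=38, Q→South 7·14=98, R→East 4·7=28, S→North 2·16=32. Service 196; fixed 82; total 278.
{North, South}: P→South 2·19=38, Q→South 7·14=98, R→North 7·7=49, S→North 2·16=32. Service 217; fixed 62; total 279.
{North, South, East, Central}: P→South 2·19=38, Q→Central 6·14=84, R→East 4·7=28, S→North 2·16=32. Service 182; fixed 112; total 294.
{North, South, East, West, Central}: service 182 + fixed 153 = 335
No other subset beats 278.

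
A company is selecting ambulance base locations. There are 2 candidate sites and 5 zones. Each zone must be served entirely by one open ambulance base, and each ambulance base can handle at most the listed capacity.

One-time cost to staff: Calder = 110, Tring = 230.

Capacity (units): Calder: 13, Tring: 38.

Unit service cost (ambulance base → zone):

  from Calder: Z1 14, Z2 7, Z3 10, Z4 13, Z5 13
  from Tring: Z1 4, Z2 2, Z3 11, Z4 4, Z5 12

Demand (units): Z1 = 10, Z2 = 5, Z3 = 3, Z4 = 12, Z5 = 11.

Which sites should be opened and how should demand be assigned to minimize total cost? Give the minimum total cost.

Open {Calder, Tring}: Z1→Tring 4·10=40, Z2→Tring 2·5=10, Z3→Calder 10·3=30, Z4→Tring 4·12=48, Z5→Tring 12·11=132.
Loads: Calder carries 3/13, Tring carries 38/38. Service 260; fixed 340; total 600.
Next best feasible plan costs 614.

Minimum total cost: 600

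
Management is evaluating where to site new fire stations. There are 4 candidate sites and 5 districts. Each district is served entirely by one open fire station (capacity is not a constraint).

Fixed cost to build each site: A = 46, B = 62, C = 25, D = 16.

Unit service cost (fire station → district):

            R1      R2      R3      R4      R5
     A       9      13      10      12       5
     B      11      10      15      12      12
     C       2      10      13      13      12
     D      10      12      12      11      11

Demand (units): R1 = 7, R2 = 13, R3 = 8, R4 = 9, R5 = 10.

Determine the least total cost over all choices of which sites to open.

Minimum total cost: 453

For any fixed open set, each district goes to its cheapest open site; total = fixed + service.
{A, C}: R1→C 2·7=14, R2→C 10·13=130, R3→A 10·8=80, R4→A 12·9=108, R5→A 5·10=50. Service 382; fixed 71; total 453.
{A, C, D}: R1→C 2·7=14, R2→C 10·13=130, R3→A 10·8=80, R4→D 11·9=99, R5→A 5·10=50. Service 373; fixed 87; total 460.
{C, D}: service 449 + fixed 41 = 490
{A, B, C, D}: R1→C 2·7=14, R2→B 10·13=130, R3→A 10·8=80, R4→D 11·9=99, R5→A 5·10=50. Service 373; fixed 149; total 522.
(All 15 nonempty subsets were checked; A and C is lowest.)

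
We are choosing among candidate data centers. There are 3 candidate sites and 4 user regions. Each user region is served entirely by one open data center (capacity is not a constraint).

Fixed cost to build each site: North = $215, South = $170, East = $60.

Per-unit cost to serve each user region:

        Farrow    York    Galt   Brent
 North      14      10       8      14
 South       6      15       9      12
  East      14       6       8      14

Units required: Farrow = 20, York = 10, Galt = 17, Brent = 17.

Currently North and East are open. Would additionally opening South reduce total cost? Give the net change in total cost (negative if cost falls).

Yes — net change −24 (cost falls by 24).

Current service cost with {North, East}: 714.
Adding South: each user region re-picks its cheapest; new service cost 520, saving 194.
Extra fixed cost: 170. Net change = 170 − 194 = -24.
(Totals: 989 → 965.)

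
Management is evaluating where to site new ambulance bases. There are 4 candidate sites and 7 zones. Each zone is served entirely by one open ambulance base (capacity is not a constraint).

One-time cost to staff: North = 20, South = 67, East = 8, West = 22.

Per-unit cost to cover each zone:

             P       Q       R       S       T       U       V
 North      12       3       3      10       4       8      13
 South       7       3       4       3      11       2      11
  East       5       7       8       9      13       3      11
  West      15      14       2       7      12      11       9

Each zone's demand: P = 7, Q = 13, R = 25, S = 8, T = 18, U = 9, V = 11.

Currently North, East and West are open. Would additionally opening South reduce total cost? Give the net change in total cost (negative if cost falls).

Current service cost with {North, East, West}: 378.
Adding South: each zone re-picks its cheapest; new service cost 337, saving 41.
Extra fixed cost: 67. Net change = 67 − 41 = 26.
(Totals: 428 → 454.)

No — net change +26 (cost rises by 26).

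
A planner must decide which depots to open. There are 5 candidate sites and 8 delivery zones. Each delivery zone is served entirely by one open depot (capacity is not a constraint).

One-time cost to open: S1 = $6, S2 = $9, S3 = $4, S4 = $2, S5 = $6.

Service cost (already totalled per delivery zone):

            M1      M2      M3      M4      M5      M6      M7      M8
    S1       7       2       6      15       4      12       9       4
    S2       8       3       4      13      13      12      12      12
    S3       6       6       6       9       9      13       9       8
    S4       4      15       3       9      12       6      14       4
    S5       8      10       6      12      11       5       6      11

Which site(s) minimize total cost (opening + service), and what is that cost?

For any fixed open set, each delivery zone goes to its cheapest open site; total = fixed + service.
{S1, S4}: M1→S4 4, M2→S1 2, M3→S4 3, M4→S4 9, M5→S1 4, M6→S4 6, M7→S1 9, M8→S1 4. Service 41; fixed 8; total 49.
{S1, S4, S5}: service 37 + fixed 14 = 51
{S1, S3, S4}: M1→S4 4, M2→S1 2, M3→S4 3, M4→S3 9, M5→S1 4, M6→S4 6, M7→S1 9, M8→S1 4. Service 41; fixed 12; total 53.
{S1, S2, S3, S4, S5}: M1→S4 4, M2→S1 2, M3→S4 3, M4→S3 9, M5→S1 4, M6→S5 5, M7→S5 6, M8→S1 4. Service 37; fixed 27; total 64.
No other subset beats 49.

Open S1 and S4; minimum total cost 49.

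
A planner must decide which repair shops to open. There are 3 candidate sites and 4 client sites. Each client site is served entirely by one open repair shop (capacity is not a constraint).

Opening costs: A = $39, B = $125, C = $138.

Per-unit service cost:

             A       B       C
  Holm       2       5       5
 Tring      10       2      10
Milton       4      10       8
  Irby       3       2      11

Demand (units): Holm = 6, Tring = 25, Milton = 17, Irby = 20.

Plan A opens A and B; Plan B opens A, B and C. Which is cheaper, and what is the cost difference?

Plan A: {A, B}: Holm→A 2·6=12, Tring→B 2·25=50, Milton→A 4·17=68, Irby→B 2·20=40. Service 170; fixed 164; total 334.
Plan B: {A, B, C}: Holm→A 2·6=12, Tring→B 2·25=50, Milton→A 4·17=68, Irby→B 2·20=40. Service 170; fixed 302; total 472.
Difference: |334 − 472| = 138.

Plan A is cheaper by 138.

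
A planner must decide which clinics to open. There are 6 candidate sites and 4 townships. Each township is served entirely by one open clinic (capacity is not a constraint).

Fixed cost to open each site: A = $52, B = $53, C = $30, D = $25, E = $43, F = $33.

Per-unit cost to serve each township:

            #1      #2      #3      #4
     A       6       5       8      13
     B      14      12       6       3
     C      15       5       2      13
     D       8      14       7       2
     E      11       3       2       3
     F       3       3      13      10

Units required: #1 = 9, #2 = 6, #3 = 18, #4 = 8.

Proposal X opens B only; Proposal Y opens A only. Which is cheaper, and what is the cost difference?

Proposal X is cheaper by 1.

Proposal X: {B}: #1→B 14·9=126, #2→B 12·6=72, #3→B 6·18=108, #4→B 3·8=24. Service 330; fixed 53; total 383.
Proposal Y: {A}: #1→A 6·9=54, #2→A 5·6=30, #3→A 8·18=144, #4→A 13·8=104. Service 332; fixed 52; total 384.
Difference: |383 − 384| = 1.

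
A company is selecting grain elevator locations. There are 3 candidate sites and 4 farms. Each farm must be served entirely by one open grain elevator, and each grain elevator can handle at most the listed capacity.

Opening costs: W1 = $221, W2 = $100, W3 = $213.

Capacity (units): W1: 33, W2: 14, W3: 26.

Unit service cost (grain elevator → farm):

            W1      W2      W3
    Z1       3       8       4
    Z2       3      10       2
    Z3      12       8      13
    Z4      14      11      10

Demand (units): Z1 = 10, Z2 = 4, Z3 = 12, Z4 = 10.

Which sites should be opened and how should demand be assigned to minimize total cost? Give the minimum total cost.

Open {W2, W3}: Z1→W3 4·10=40, Z2→W3 2·4=8, Z3→W2 8·12=96, Z4→W3 10·10=100.
Loads: W2 carries 12/14, W3 carries 24/26. Service 244; fixed 313; total 557.
Next best feasible plan costs 599.

Minimum total cost: 557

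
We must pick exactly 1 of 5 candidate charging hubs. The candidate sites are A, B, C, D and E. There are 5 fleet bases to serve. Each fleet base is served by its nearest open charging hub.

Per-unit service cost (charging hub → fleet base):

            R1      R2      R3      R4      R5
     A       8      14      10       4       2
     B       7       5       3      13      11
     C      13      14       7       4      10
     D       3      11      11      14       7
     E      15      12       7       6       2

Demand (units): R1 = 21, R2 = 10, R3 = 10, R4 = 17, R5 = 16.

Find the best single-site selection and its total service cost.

With exactly 1 open, each fleet base uses its cheapest among the chosen.
{A}: R1→A 8·21=168, R2→A 14·10=140, R3→A 10·10=100, R4→A 4·17=68, R5→A 2·16=32. Service cost 508.
{B}: service cost 624
{D}: service cost 633
Among all 5 size-1 choices, {A} is lowest.

Choose A only; total service cost 508.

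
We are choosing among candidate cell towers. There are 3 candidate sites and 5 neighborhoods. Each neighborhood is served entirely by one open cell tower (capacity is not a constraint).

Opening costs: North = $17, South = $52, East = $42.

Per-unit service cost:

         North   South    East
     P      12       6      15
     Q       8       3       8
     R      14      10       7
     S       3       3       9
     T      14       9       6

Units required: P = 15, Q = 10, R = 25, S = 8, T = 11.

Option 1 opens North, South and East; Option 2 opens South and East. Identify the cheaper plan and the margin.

Option 2 is cheaper by 17.

Option 1: {North, South, East}: P→South 6·15=90, Q→South 3·10=30, R→East 7·25=175, S→North 3·8=24, T→East 6·11=66. Service 385; fixed 111; total 496.
Option 2: {South, East}: P→South 6·15=90, Q→South 3·10=30, R→East 7·25=175, S→South 3·8=24, T→East 6·11=66. Service 385; fixed 94; total 479.
Difference: |496 − 479| = 17.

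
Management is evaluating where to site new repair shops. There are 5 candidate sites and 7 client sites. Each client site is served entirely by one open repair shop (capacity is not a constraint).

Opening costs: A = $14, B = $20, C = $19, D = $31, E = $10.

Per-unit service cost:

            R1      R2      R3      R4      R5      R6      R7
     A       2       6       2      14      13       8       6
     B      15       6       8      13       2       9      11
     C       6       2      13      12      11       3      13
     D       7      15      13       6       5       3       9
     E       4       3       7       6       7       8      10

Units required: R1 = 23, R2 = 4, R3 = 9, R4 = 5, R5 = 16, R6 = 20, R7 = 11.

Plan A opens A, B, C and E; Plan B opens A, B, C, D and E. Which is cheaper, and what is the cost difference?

Plan A is cheaper by 31.

Plan A: {A, B, C, E}: R1→A 2·23=46, R2→C 2·4=8, R3→A 2·9=18, R4→E 6·5=30, R5→B 2·16=32, R6→C 3·20=60, R7→A 6·11=66. Service 260; fixed 63; total 323.
Plan B: {A, B, C, D, E}: R1→A 2·23=46, R2→C 2·4=8, R3→A 2·9=18, R4→D 6·5=30, R5→B 2·16=32, R6→C 3·20=60, R7→A 6·11=66. Service 260; fixed 94; total 354.
Difference: |323 − 354| = 31.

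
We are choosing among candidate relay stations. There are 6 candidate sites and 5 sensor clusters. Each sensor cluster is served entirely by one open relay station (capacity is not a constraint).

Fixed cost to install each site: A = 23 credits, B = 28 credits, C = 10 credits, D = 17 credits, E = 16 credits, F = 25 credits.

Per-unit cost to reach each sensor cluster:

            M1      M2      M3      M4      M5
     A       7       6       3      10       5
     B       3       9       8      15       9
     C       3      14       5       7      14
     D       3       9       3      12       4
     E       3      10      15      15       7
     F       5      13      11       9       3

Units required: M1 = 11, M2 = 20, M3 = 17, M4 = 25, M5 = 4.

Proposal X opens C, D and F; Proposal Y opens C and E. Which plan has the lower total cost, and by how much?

Proposal X is cheaper by 44.

Proposal X: {C, D, F}: M1→C 3·11=33, M2→D 9·20=180, M3→D 3·17=51, M4→C 7·25=175, M5→F 3·4=12. Service 451; fixed 52; total 503.
Proposal Y: {C, E}: M1→C 3·11=33, M2→E 10·20=200, M3→C 5·17=85, M4→C 7·25=175, M5→E 7·4=28. Service 521; fixed 26; total 547.
Difference: |503 − 547| = 44.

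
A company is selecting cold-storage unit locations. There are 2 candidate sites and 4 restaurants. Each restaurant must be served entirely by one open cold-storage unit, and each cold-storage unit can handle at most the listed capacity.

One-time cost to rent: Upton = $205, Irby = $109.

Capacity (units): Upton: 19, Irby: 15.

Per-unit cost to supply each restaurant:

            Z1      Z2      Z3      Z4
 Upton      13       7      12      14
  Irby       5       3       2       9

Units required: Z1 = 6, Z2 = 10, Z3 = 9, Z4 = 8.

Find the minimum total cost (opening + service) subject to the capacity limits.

Open {Upton, Irby}: Z1→Irby 5·6=30, Z2→Upton 7·10=70, Z3→Irby 2·9=18, Z4→Upton 14·8=112.
Loads: Upton carries 18/19, Irby carries 15/15. Service 230; fixed 314; total 544.
Next best feasible plan costs 594.

Minimum total cost: 544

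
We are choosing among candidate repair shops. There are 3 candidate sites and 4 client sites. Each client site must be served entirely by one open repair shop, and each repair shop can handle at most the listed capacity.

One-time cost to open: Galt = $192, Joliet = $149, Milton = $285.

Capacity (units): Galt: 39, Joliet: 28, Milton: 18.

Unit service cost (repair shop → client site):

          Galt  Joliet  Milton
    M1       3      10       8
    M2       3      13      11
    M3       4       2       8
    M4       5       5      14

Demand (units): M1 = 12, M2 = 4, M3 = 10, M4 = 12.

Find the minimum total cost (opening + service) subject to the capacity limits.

Open {Galt}: M1→Galt 3·12=36, M2→Galt 3·4=12, M3→Galt 4·10=40, M4→Galt 5·12=60.
Loads: Galt carries 38/39. Service 148; fixed 192; total 340.
Next best feasible plan costs 469.

Minimum total cost: 340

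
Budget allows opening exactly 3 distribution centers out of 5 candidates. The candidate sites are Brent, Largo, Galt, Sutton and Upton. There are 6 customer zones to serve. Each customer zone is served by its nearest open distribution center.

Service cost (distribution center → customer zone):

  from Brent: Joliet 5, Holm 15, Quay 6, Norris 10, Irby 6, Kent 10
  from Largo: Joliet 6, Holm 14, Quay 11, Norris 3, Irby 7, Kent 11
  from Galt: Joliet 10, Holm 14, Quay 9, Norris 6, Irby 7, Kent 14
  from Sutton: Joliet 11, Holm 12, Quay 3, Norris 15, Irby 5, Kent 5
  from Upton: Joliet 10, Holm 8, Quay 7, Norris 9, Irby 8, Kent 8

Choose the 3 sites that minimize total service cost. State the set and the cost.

Choose Largo, Sutton and Upton; total service cost 30.

With exactly 3 open, each customer zone uses its cheapest among the chosen.
{Largo, Sutton, Upton}: Joliet→Largo 6, Holm→Upton 8, Quay→Sutton 3, Norris→Largo 3, Irby→Sutton 5, Kent→Sutton 5. Service cost 30.
{Brent, Largo, Sutton}: service cost 33
{Largo, Galt, Sutton}: service cost 34
Among all 10 size-3 choices, {Largo, Sutton, Upton} is lowest.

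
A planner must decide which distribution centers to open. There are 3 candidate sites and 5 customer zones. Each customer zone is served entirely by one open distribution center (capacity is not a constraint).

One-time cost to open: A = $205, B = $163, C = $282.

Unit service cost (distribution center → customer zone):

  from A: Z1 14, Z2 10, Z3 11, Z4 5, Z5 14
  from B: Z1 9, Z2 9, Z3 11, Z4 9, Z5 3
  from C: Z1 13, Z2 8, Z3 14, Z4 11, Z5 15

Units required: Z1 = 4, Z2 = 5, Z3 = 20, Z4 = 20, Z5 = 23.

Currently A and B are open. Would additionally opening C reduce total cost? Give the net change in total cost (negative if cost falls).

No — net change +277 (cost rises by 277).

Current service cost with {A, B}: 470.
Adding C: each customer zone re-picks its cheapest; new service cost 465, saving 5.
Extra fixed cost: 282. Net change = 282 − 5 = 277.
(Totals: 838 → 1115.)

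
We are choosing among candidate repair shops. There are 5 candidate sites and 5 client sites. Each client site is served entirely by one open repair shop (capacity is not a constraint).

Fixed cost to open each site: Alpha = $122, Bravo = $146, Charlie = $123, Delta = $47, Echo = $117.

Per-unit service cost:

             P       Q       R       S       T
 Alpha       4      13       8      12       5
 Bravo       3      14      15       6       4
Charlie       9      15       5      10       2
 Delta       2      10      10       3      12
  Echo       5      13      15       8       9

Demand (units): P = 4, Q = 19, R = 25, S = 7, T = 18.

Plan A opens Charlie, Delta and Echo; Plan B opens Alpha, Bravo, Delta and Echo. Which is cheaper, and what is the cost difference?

Plan A: {Charlie, Delta, Echo}: P→Delta 2·4=8, Q→Delta 10·19=190, R→Charlie 5·25=125, S→Delta 3·7=21, T→Charlie 2·18=36. Service 380; fixed 287; total 667.
Plan B: {Alpha, Bravo, Delta, Echo}: P→Delta 2·4=8, Q→Delta 10·19=190, R→Alpha 8·25=200, S→Delta 3·7=21, T→Bravo 4·18=72. Service 491; fixed 432; total 923.
Difference: |667 − 923| = 256.

Plan A is cheaper by 256.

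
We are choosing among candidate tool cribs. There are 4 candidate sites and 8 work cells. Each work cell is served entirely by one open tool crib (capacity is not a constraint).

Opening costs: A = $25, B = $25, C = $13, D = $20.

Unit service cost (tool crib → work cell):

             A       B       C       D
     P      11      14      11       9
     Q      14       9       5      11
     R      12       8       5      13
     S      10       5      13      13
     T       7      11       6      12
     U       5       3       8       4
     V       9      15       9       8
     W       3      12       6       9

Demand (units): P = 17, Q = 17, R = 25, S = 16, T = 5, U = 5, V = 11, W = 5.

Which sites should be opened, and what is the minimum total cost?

For any fixed open set, each work cell goes to its cheapest open site; total = fixed + service.
{B, C, D}: P→D 9·17=153, Q→C 5·17=85, R→C 5·25=125, S→B 5·16=80, T→C 6·5=30, U→B 3·5=15, V→D 8·11=88, W→C 6·5=30. Service 606; fixed 58; total 664.
{A, B, C, D}: service 591 + fixed 83 = 674
{B, C}: service 651 + fixed 38 = 689
{C}: service 804 + fixed 13 = 817
No other subset beats 664.

Open B, C and D; minimum total cost 664.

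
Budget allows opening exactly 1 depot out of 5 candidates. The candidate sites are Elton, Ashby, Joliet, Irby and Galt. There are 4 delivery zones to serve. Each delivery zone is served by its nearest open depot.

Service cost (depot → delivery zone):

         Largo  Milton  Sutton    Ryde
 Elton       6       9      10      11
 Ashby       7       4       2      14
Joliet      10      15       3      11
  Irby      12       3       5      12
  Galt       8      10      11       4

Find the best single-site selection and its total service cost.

Choose Ashby only; total service cost 27.

With exactly 1 open, each delivery zone uses its cheapest among the chosen.
{Ashby}: Largo→Ashby 7, Milton→Ashby 4, Sutton→Ashby 2, Ryde→Ashby 14. Service cost 27.
{Irby}: service cost 32
{Galt}: service cost 33
Among all 5 size-1 choices, {Ashby} is lowest.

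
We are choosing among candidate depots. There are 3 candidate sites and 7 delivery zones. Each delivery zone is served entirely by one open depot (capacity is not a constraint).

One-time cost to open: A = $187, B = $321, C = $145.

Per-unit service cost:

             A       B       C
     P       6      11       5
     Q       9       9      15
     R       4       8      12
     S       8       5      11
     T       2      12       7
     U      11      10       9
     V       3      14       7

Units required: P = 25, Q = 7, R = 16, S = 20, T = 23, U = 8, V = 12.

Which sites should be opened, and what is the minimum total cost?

Open A only; minimum total cost 794.

For any fixed open set, each delivery zone goes to its cheapest open site; total = fixed + service.
{A}: P→A 6·25=150, Q→A 9·7=63, R→A 4·16=64, S→A 8·20=160, T→A 2·23=46, U→A 11·8=88, V→A 3·12=36. Service 607; fixed 187; total 794.
{A, C}: P→C 5·25=125, Q→A 9·7=63, R→A 4·16=64, S→A 8·20=160, T→A 2·23=46, U→C 9·8=72, V→A 3·12=36. Service 566; fixed 332; total 898.
{A, B}: service 539 + fixed 508 = 1047
{A, B, C}: P→C 5·25=125, Q→A 9·7=63, R→A 4·16=64, S→B 5·20=100, T→A 2·23=46, U→C 9·8=72, V→A 3·12=36. Service 506; fixed 653; total 1159.
No other subset beats 794.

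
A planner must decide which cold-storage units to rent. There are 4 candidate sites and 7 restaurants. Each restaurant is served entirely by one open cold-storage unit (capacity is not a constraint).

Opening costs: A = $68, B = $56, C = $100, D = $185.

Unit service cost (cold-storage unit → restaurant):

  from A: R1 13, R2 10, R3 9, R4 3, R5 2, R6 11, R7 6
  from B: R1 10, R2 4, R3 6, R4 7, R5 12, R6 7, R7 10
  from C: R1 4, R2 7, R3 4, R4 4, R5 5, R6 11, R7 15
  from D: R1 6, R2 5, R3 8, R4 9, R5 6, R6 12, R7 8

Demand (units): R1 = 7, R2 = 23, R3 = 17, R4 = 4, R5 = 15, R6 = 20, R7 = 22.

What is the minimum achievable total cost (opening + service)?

Minimum total cost: 702

For any fixed open set, each restaurant goes to its cheapest open site; total = fixed + service.
{A, B}: R1→B 10·7=70, R2→B 4·23=92, R3→B 6·17=102, R4→A 3·4=12, R5→A 2·15=30, R6→B 7·20=140, R7→A 6·22=132. Service 578; fixed 124; total 702.
{A, B, C}: R1→C 4·7=28, R2→B 4·23=92, R3→C 4·17=68, R4→A 3·4=12, R5→A 2·15=30, R6→B 7·20=140, R7→A 6·22=132. Service 502; fixed 224; total 726.
{B, C}: service 639 + fixed 156 = 795
{A, B, C, D}: R1→C 4·7=28, R2→B 4·23=92, R3→C 4·17=68, R4→A 3·4=12, R5→A 2·15=30, R6→B 7·20=140, R7→A 6·22=132. Service 502; fixed 409; total 911.
No other subset beats 702.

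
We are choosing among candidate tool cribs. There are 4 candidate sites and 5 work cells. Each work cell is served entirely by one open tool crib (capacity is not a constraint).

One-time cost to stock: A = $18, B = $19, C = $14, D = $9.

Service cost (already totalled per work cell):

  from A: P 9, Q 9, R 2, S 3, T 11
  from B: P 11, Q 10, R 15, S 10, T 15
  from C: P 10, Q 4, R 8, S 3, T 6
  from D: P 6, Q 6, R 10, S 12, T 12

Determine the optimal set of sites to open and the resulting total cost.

Open C only; minimum total cost 45.

For any fixed open set, each work cell goes to its cheapest open site; total = fixed + service.
{C}: P→C 10, Q→C 4, R→C 8, S→C 3, T→C 6. Service 31; fixed 14; total 45.
{C, D}: service 27 + fixed 23 = 50
{A}: service 34 + fixed 18 = 52
{A, B, C, D}: P→D 6, Q→C 4, R→A 2, S→A 3, T→C 6. Service 21; fixed 60; total 81.
No other subset beats 45.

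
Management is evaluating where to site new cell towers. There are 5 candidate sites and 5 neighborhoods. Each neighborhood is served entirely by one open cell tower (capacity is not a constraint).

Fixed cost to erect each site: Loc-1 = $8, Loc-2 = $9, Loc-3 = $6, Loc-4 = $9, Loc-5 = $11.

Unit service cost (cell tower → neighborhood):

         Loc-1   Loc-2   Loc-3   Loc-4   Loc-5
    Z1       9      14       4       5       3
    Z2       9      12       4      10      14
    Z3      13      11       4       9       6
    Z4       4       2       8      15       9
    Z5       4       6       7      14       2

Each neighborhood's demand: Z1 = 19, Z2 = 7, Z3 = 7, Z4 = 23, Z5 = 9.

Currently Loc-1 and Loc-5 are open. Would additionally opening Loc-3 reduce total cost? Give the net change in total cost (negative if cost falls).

Current service cost with {Loc-1, Loc-5}: 272.
Adding Loc-3: each neighborhood re-picks its cheapest; new service cost 223, saving 49.
Extra fixed cost: 6. Net change = 6 − 49 = -43.
(Totals: 291 → 248.)

Yes — net change −43 (cost falls by 43).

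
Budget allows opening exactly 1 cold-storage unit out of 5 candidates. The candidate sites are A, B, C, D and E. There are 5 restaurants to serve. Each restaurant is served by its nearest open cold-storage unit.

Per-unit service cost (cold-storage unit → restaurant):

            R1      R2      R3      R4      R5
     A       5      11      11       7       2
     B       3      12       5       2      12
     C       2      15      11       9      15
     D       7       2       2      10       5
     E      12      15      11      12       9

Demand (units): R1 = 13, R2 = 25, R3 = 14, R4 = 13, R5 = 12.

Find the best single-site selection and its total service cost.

Choose D only; total service cost 359.

With exactly 1 open, each restaurant uses its cheapest among the chosen.
{D}: R1→D 7·13=91, R2→D 2·25=50, R3→D 2·14=28, R4→D 10·13=130, R5→D 5·12=60. Service cost 359.
{B}: service cost 579
{A}: service cost 609
Among all 5 size-1 choices, {D} is lowest.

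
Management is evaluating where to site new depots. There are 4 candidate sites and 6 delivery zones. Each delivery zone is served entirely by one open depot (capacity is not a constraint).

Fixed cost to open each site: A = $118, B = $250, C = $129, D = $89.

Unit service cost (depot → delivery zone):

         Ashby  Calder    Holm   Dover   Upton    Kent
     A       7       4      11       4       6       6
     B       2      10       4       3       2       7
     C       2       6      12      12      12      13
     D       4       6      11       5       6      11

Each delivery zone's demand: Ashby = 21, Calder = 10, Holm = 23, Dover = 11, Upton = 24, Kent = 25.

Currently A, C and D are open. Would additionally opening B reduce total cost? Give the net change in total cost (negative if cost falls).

Current service cost with {A, C, D}: 673.
Adding B: each delivery zone re-picks its cheapest; new service cost 405, saving 268.
Extra fixed cost: 250. Net change = 250 − 268 = -18.
(Totals: 1009 → 991.)

Yes — net change −18 (cost falls by 18).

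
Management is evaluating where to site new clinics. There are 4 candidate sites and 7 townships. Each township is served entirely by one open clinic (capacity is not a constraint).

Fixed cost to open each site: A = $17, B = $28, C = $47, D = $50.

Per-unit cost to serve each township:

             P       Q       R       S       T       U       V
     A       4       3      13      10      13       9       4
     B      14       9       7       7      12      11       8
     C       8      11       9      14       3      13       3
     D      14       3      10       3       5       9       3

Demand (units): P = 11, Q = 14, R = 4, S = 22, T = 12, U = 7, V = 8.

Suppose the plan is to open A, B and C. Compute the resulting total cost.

Total cost: 483

Each township is assigned to its cheapest site among the open ones.
{A, B, C}: P→A 4·11=44, Q→A 3·14=42, R→B 7·4=28, S→B 7·22=154, T→C 3·12=36, U→A 9·7=63, V→C 3·8=24. Service 391; fixed 92; total 483.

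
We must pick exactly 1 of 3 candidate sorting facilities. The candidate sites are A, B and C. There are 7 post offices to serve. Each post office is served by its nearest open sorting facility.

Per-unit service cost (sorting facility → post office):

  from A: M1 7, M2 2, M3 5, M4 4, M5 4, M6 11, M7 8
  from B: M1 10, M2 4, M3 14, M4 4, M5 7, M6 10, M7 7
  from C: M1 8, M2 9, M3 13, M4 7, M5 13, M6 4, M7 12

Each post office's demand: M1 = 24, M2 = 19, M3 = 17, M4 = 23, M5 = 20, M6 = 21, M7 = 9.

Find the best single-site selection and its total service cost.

With exactly 1 open, each post office uses its cheapest among the chosen.
{A}: M1→A 7·24=168, M2→A 2·19=38, M3→A 5·17=85, M4→A 4·23=92, M5→A 4·20=80, M6→A 11·21=231, M7→A 8·9=72. Service cost 766.
{B}: service cost 1059
{C}: service cost 1197
Among all 3 size-1 choices, {A} is lowest.

Choose A only; total service cost 766.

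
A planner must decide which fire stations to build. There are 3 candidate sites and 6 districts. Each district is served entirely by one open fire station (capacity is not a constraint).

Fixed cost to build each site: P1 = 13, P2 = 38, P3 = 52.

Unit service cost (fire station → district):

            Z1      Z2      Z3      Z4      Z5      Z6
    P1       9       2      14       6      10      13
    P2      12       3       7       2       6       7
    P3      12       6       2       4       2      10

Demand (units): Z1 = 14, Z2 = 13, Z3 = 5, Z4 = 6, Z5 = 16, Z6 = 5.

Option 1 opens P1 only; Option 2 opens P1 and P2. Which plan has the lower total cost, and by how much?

Option 2 is cheaper by 115.

Option 1: {P1}: Z1→P1 9·14=126, Z2→P1 2·13=26, Z3→P1 14·5=70, Z4→P1 6·6=36, Z5→P1 10·16=160, Z6→P1 13·5=65. Service 483; fixed 13; total 496.
Option 2: {P1, P2}: Z1→P1 9·14=126, Z2→P1 2·13=26, Z3→P2 7·5=35, Z4→P2 2·6=12, Z5→P2 6·16=96, Z6→P2 7·5=35. Service 330; fixed 51; total 381.
Difference: |496 − 381| = 115.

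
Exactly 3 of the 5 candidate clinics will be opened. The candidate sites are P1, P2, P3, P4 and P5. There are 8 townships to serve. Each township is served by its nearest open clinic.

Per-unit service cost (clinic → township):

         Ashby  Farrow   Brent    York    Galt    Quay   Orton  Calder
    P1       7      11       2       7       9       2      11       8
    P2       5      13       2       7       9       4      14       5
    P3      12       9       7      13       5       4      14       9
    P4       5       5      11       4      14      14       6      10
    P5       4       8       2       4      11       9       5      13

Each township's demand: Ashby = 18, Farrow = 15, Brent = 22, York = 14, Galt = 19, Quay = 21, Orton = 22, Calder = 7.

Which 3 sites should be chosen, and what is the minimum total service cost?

Choose P1, P3 and P4; total service cost 590.

With exactly 3 open, each township uses its cheapest among the chosen.
{P1, P3, P4}: Ashby→P4 5·18=90, Farrow→P4 5·15=75, Brent→P1 2·22=44, York→P4 4·14=56, Galt→P3 5·19=95, Quay→P1 2·21=42, Orton→P4 6·22=132, Calder→P1 8·7=56. Service cost 590.
{P1, P3, P5}: service cost 595
{P3, P4, P5}: service cost 599
Among all 10 size-3 choices, {P1, P3, P4} is lowest.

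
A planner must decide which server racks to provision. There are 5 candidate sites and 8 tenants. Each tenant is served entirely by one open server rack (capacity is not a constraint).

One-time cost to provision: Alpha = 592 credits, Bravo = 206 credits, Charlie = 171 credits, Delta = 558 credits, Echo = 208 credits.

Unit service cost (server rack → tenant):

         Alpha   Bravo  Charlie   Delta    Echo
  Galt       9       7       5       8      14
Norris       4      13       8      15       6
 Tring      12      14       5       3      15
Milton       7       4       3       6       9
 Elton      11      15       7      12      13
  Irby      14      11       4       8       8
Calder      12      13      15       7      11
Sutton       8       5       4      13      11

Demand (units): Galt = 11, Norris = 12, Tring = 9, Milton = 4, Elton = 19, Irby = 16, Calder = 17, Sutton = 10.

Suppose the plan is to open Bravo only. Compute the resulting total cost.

Each tenant is assigned to its cheapest site among the open ones.
{Bravo}: Galt→Bravo 7·11=77, Norris→Bravo 13·12=156, Tring→Bravo 14·9=126, Milton→Bravo 4·4=16, Elton→Bravo 15·19=285, Irby→Bravo 11·16=176, Calder→Bravo 13·17=221, Sutton→Bravo 5·10=50. Service 1107; fixed 206; total 1313.

Total cost: 1313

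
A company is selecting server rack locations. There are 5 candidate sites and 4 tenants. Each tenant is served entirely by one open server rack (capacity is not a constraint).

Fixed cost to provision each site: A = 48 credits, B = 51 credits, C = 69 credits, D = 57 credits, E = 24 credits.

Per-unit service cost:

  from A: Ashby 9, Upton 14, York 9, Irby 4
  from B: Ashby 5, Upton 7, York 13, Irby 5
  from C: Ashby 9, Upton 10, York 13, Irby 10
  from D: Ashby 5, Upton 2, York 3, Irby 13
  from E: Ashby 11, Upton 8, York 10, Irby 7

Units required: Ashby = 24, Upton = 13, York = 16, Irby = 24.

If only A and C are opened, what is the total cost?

Total cost: 703

Each tenant is assigned to its cheapest site among the open ones.
{A, C}: Ashby→A 9·24=216, Upton→C 10·13=130, York→A 9·16=144, Irby→A 4·24=96. Service 586; fixed 117; total 703.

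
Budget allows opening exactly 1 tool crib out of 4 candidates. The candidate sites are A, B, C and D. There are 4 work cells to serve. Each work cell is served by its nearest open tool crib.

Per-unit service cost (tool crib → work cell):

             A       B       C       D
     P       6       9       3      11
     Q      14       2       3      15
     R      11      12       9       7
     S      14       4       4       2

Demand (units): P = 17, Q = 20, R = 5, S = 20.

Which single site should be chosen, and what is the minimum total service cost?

Choose C only; total service cost 236.

With exactly 1 open, each work cell uses its cheapest among the chosen.
{C}: P→C 3·17=51, Q→C 3·20=60, R→C 9·5=45, S→C 4·20=80. Service cost 236.
{B}: service cost 333
{D}: service cost 562
Among all 4 size-1 choices, {C} is lowest.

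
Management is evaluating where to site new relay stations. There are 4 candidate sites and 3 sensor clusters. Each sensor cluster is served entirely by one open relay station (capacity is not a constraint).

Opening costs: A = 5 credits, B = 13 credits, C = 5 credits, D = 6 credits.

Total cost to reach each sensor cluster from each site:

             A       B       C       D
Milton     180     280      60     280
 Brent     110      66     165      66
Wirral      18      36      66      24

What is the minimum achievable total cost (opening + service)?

Minimum total cost: 160

For any fixed open set, each sensor cluster goes to its cheapest open site; total = fixed + service.
{A, C, D}: Milton→C 60, Brent→D 66, Wirral→A 18. Service 144; fixed 16; total 160.
{C, D}: service 150 + fixed 11 = 161
{A, B, C}: Milton→C 60, Brent→B 66, Wirral→A 18. Service 144; fixed 23; total 167.
{A, B, C, D}: service 144 + fixed 29 = 173
(All 15 nonempty subsets were checked; A, C and D is lowest.)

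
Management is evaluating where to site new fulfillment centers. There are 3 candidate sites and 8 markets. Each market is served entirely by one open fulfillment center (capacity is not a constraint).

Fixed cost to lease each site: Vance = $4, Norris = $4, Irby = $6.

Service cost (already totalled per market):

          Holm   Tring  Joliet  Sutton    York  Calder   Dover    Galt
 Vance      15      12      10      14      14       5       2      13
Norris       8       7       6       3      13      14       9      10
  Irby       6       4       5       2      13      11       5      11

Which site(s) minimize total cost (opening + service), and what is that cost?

Open Vance and Irby; minimum total cost 58.

For any fixed open set, each market goes to its cheapest open site; total = fixed + service.
{Vance, Irby}: Holm→Irby 6, Tring→Irby 4, Joliet→Irby 5, Sutton→Irby 2, York→Irby 13, Calder→Vance 5, Dover→Vance 2, Galt→Irby 11. Service 48; fixed 10; total 58.
{Vance, Norris, Irby}: Holm→Irby 6, Tring→Irby 4, Joliet→Irby 5, Sutton→Irby 2, York→Norris 13, Calder→Vance 5, Dover→Vance 2, Galt→Norris 10. Service 47; fixed 14; total 61.
{Vance, Norris}: service 54 + fixed 8 = 62
{Vance}: Holm→Vance 15, Tring→Vance 12, Joliet→Vance 10, Sutton→Vance 14, York→Vance 14, Calder→Vance 5, Dover→Vance 2, Galt→Vance 13. Service 85; fixed 4; total 89.
No other subset beats 58.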